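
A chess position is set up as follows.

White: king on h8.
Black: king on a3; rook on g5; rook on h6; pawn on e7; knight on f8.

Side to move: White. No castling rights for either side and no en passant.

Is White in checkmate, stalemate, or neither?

White to move; white king on h8.
In check: yes, from the black rook on h6.
King squares — g7: attacked by Rg5; h7: attacked by Rh6; g8: attacked by Rg5.
Legal moves for White: none.
In check with no legal moves → checkmate.

checkmate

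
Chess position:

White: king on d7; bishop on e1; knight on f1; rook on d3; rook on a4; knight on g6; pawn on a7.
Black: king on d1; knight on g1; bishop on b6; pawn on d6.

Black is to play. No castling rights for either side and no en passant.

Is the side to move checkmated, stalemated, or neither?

neither

Black to move; black king on d1.
In check: yes, from the white rook on d3.
King squares — c1: available; e1: available; c2: available; d2: attacked by Be1; e2: available.
Legal moves for Black: Ke2, Kc2, Kxe1, Kc1.
Black is in check but has 4 legal moves → neither.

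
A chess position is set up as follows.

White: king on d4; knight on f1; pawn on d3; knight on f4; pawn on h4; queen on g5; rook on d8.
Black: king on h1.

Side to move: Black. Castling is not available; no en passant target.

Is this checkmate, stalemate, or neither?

stalemate

Black to move; black king on h1.
In check: no.
King squares — g1: attacked by Qg5; g2: attacked by Nf4; h2: attacked by Nf1.
Legal moves for Black: none.
Not in check and no legal moves → stalemate.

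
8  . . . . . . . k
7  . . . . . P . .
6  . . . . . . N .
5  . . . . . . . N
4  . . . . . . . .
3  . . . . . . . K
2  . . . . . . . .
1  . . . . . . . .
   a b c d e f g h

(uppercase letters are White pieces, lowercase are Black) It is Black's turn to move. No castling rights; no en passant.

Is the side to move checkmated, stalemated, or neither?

Black to move; black king on h8.
In check: yes, from the white knight on g6.
King squares — g7: attacked by Nh5; h7: available; g8: attacked by Pf7.
Legal moves for Black: Kh7.
Black is in check but has 1 legal move → neither.

neither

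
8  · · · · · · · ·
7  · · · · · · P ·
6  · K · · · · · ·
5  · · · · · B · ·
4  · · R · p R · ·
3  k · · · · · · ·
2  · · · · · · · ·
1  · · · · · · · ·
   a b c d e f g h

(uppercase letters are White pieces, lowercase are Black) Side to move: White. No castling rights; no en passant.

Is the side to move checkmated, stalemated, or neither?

neither

White to move; white king on b6.
In check: no.
Legal moves for White include: Kc7, Kb7, Ka7, Kc6, Ka6, Kc5, Kb5, Ka5, Bc8, Bh7, Bd7, Bg6, Be6, Bg4, Bxe4, Bh3, Rh4, Rg4, ... (list truncated; more exist).
White has legal moves and is not in check → neither.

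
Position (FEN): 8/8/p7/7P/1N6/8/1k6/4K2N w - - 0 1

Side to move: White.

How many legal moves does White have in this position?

White to move; king on e1.
In check: no.
Legal moves: Nc6, Nxa6, Nd5, Nd3+, Nc2, Na2, Ng3, Nf2, Kf2, Ke2, Kd2, Kf1, Kd1, h6.
Count: 14.

14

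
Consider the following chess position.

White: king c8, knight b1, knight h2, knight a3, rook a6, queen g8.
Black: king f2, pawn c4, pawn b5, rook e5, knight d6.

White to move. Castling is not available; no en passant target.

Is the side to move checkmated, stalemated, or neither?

neither

White to move; white king on c8.
In check: yes, from the black knight on d6.
King squares — b7: attacked by Nd6; c7: available; d7: available; b8: available; d8: available.
Legal moves for White: Kd8, Kb8, Kd7, Kc7, Rxd6.
White is in check but has 5 legal moves → neither.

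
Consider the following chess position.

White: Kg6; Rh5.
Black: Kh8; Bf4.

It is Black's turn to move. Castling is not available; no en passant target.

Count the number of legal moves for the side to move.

2

Black to move; king on h8.
In check: yes, from the white rook on h5.
Legal moves: Kg8, Bh6.
Count: 2.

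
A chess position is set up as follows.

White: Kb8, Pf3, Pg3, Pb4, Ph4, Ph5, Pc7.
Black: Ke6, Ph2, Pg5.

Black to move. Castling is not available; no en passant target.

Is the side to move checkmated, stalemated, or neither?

Black to move; black king on e6.
In check: no.
Legal moves for Black: Kf7, Ke7, Kd7, Kf6, Kd6, Kf5, Ke5, Kd5, gxh4, g4, h1=Q, h1=R, h1=B, h1=N.
Black has 14 legal moves and is not in check → neither.

neither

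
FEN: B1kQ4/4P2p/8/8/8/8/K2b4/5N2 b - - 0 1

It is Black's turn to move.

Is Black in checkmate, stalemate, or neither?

checkmate

Black to move; black king on c8.
In check: yes, from the white queen on d8.
King squares — b7: attacked by Ba8; c7: attacked by Qd8; d7: attacked by Qd8; b8: attacked by Qd8; d8: attacked by Pe7.
Legal moves for Black: none.
In check with no legal moves → checkmate.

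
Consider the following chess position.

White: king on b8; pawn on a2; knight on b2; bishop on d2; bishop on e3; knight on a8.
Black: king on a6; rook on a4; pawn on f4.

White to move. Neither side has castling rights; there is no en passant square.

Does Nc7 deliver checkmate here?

yes

After Nc7: black king on a6; in check: yes, from the white knight on c7.
King squares — a5: attacked by Bd2; b5: attacked by Nc7; b6: attacked by Be3; a7: attacked by Be3; b7: attacked by Kb8.
Black has no legal moves → checkmate.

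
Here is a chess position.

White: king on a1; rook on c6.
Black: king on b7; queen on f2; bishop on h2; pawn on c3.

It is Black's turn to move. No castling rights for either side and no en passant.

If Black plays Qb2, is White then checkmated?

After Qb2: white king on a1; in check: yes, from the black queen on b2.
King squares — b1: attacked by Qb2; a2: attacked by Qb2; b2: attacked by Pc3.
White has no legal moves → checkmate.

yes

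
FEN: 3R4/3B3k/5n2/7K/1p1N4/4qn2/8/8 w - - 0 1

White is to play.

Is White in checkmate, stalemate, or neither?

checkmate

White to move; white king on h5.
In check: yes, from the black knight on f6.
King squares — g4: attacked by Nf6; h4: attacked by Nf3; g5: attacked by Qe3; g6: attacked by Kh7; h6: attacked by Qe3.
Legal moves for White: none.
In check with no legal moves → checkmate.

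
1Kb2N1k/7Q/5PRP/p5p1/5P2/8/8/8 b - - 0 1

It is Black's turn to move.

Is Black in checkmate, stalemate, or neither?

checkmate

Black to move; black king on h8.
In check: yes, from the white queen on h7.
King squares — g7: attacked by Pf6; h7: attacked by Nf8; g8: attacked by Rg6.
Legal moves for Black: none.
In check with no legal moves → checkmate.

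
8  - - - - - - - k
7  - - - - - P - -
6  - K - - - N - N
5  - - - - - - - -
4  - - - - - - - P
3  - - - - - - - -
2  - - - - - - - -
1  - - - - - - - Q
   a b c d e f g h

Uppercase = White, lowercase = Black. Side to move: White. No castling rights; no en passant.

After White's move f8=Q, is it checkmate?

yes

After f8=Q: black king on h8; in check: yes, from the white queen on f8.
King squares — g7: attacked by Qf8; h7: attacked by Nf6; g8: attacked by Nf6.
Black has no legal moves → checkmate.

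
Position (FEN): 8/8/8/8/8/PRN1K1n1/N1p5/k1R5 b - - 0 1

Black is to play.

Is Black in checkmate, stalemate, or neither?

Black to move; black king on a1.
In check: yes, from the white rook on c1.
King squares — b1: attacked by Rc1; a2: attacked by Nc3; b2: attacked by Rb3.
Legal moves for Black: none.
In check with no legal moves → checkmate.

checkmate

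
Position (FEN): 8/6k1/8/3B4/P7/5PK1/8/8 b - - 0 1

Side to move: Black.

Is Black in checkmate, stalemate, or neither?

neither

Black to move; black king on g7.
In check: no.
Legal moves for Black: Kh8, Kf8, Kh7, Kh6, Kg6, Kf6.
Black has 6 legal moves and is not in check → neither.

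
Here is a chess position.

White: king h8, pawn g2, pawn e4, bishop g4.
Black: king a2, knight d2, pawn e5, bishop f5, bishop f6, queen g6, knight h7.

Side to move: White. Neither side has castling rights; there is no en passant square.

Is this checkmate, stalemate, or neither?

checkmate

White to move; white king on h8.
In check: yes, from the black bishop on f6.
King squares — g7: attacked by Bf6; h7: attacked by Qg6; g8: attacked by Qg6.
Legal moves for White: none.
In check with no legal moves → checkmate.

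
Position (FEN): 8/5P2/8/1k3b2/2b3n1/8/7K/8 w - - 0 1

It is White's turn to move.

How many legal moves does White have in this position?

White to move; king on h2.
In check: yes, from the black knight on g4.
Legal moves: Kh3, Kg3, Kg2, Kh1, Kg1.
Count: 5.

5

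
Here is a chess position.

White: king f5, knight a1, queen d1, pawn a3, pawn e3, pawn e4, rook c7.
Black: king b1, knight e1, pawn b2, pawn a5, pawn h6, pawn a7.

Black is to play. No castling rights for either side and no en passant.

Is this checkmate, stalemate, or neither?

neither

Black to move; black king on b1.
In check: yes, from the white queen on d1.
Legal moves for Black: Ka2.
Black is in check but has 1 legal move → neither.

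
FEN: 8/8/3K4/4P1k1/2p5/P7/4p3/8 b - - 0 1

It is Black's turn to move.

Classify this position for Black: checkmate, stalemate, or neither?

Black to move; black king on g5.
In check: no.
Legal moves for Black: Kh6, Kg6, Kh5, Kf5, Kh4, Kg4, Kf4, c3, e1=Q, e1=R, e1=B, e1=N.
Black has 12 legal moves and is not in check → neither.

neither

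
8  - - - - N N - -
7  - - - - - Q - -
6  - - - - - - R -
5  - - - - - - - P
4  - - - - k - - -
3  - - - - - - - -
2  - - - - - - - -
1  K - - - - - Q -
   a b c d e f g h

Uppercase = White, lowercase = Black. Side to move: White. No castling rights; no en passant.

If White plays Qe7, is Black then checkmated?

After Qe7: black king on e4; in check: yes, from the white queen on e7.
Black has 5 legal replies: Kf5, Kd5, Kf4, Kf3, Kd3.
In check but a legal move exists → not checkmate.

no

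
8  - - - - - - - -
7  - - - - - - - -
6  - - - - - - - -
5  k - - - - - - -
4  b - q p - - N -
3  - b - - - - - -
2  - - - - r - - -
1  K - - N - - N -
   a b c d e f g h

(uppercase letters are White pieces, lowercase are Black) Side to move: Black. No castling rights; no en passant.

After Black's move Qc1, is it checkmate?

After Qc1: white king on a1; in check: yes, from the black queen on c1.
King squares — b1: attacked by Qc1; a2: attacked by Re2; b2: attacked by Qc1.
White has no legal moves → checkmate.

yes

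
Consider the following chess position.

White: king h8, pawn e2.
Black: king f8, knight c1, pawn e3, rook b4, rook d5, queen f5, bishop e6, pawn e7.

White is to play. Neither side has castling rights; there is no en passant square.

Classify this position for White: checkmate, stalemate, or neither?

stalemate

White to move; white king on h8.
In check: no.
King squares — g7: attacked by Kf8; h7: attacked by Qf5; g8: attacked by Be6.
Legal moves for White: none.
Not in check and no legal moves → stalemate.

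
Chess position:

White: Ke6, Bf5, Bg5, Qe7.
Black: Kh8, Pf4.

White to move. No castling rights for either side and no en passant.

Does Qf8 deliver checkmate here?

After Qf8: black king on h8; in check: yes, from the white queen on f8.
King squares — g7: attacked by Qf8; h7: attacked by Bf5; g8: attacked by Qf8.
Black has no legal moves → checkmate.

yes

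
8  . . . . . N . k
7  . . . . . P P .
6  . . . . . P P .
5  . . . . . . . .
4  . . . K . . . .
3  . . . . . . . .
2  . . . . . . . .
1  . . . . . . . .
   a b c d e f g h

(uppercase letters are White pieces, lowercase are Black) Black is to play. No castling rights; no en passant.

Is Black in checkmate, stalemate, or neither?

Black to move; black king on h8.
In check: yes, from the white pawn on g7.
King squares — g7: attacked by Pf6; h7: attacked by Pg6; g8: attacked by Pf7.
Legal moves for Black: none.
In check with no legal moves → checkmate.

checkmate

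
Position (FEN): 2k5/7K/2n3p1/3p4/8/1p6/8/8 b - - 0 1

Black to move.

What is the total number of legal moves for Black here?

Black to move; king on c8.
In check: no.
Legal moves: Kd8, Kb8, Kd7, Kc7, Kb7, Nd8, Nb8, Ne7, Na7, Ne5, Na5, Nd4, Nb4, g5, d4, b2.
Count: 16.

16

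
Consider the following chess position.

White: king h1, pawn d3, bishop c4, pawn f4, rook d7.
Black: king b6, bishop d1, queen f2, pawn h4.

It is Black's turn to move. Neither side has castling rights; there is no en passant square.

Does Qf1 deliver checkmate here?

no

After Qf1: white king on h1; in check: yes, from the black queen on f1.
White has 1 legal reply: Kh2.
In check but a legal move exists → not checkmate.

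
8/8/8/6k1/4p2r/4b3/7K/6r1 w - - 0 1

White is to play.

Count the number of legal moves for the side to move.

0

White to move; king on h2.
In check: yes, from the black rook on h4.
Legal moves: none.
Count: 0.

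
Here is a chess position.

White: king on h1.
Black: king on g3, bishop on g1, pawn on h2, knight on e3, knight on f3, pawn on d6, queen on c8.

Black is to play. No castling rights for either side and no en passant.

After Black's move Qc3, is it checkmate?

After Qc3: white king on h1; in check: no.
White is not in check, so this cannot be checkmate.

no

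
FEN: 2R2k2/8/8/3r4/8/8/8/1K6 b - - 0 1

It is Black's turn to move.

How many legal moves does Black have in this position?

Black to move; king on f8.
In check: yes, from the white rook on c8.
Legal moves: Kg7, Kf7, Ke7, Rd8.
Count: 4.

4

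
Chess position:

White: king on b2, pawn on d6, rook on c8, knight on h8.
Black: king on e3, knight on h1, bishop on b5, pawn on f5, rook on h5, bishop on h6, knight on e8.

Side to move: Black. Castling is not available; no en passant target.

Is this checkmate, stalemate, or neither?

Black to move; black king on e3.
In check: no.
Legal moves for Black include: Ng7, Nc7, Nf6, Nxd6, Bf8, Bg7+, Bg5, Bf4, Rg5, Rh4, Rh3, Rh2+, Bd7, Bc6, Ba6, Bc4, Ba4, Bd3, ... (list truncated; more exist).
Black has legal moves and is not in check → neither.

neither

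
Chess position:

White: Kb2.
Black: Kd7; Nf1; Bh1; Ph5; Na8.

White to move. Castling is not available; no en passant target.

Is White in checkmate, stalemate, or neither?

White to move; white king on b2.
In check: no.
Legal moves for White: Kc3, Kb3, Ka3, Kc2, Ka2, Kc1, Kb1, Ka1.
White has 8 legal moves and is not in check → neither.

neither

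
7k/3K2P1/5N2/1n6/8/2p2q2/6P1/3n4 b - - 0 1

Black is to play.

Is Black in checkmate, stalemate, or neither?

Black to move; black king on h8.
In check: yes, from the white pawn on g7.
Legal moves for Black: Kxg7.
Black is in check but has 1 legal move → neither.

neither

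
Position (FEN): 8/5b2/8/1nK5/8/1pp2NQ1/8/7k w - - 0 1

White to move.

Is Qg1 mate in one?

After Qg1: black king on h1; in check: yes, from the white queen on g1.
King squares — g1: attacked by Nf3; g2: attacked by Qg1; h2: attacked by Qg1.
Black has no legal moves → checkmate.

yes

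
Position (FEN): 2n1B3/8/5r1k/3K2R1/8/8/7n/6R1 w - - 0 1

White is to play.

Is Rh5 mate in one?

yes

After Rh5: black king on h6; in check: yes, from the white rook on h5.
King squares — g5: attacked by Rg1; h5: attacked by Be8; g6: attacked by Rg1; g7: attacked by Rg1; h7: attacked by Rh5.
Black has no legal moves → checkmate.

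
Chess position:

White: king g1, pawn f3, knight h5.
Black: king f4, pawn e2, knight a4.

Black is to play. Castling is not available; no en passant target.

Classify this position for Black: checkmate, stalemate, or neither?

Black to move; black king on f4.
In check: yes, from the white knight on h5.
Legal moves for Black: Kg5, Kf5, Ke5, Kxf3, Ke3.
Black is in check but has 5 legal moves → neither.

neither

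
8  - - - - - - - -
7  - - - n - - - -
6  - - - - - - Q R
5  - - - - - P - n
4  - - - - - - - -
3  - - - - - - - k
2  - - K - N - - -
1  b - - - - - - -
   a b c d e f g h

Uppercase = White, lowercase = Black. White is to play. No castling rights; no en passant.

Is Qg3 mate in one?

yes

After Qg3: black king on h3; in check: yes, from the white queen on g3.
King squares — g2: attacked by Qg3; h2: attacked by Qg3; g3: attacked by Ne2; g4: attacked by Qg3; h4: attacked by Qg3.
Black has no legal moves → checkmate.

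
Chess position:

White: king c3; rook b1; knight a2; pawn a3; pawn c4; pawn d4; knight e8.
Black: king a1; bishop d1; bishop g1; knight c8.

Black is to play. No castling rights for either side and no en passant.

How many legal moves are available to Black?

2

Black to move; king on a1.
In check: yes, from the white rook on b1.
Legal moves: Kxa2, Kxb1.
Count: 2.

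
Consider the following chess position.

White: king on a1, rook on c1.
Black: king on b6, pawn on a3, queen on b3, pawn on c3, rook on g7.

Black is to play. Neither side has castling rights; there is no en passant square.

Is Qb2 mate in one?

yes

After Qb2: white king on a1; in check: yes, from the black queen on b2.
King squares — b1: attacked by Qb2; a2: attacked by Qb2; b2: attacked by Pa3.
White has no legal moves → checkmate.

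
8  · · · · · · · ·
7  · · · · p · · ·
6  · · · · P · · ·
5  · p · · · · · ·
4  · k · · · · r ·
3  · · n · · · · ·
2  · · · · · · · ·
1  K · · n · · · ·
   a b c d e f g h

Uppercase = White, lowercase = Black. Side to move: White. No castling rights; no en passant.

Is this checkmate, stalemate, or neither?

White to move; white king on a1.
In check: no.
King squares — b1: attacked by Nc3; a2: attacked by Nc3; b2: attacked by Nd1.
Legal moves for White: none.
Not in check and no legal moves → stalemate.

stalemate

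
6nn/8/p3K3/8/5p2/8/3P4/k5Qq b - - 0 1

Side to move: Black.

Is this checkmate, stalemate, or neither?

neither

Black to move; black king on a1.
In check: yes, from the white queen on g1.
Legal moves for Black: Kb2, Ka2, Qxg1.
Black is in check but has 3 legal moves → neither.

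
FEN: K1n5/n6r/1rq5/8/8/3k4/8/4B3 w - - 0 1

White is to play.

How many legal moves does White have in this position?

White to move; king on a8.
In check: yes, from the black queen on c6.
Legal moves: none.
Count: 0.

0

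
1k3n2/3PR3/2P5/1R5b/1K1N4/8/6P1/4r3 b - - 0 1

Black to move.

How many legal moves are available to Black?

Black to move; king on b8.
In check: yes, from the white rook on b5.
Legal moves: Ka8, Kc7, Ka7.
Count: 3.

3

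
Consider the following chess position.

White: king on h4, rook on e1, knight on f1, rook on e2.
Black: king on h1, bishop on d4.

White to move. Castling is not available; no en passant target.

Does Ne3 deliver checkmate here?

yes

After Ne3: black king on h1; in check: yes, from the white rook on e1.
King squares — g1: attacked by Re1; g2: attacked by Re2; h2: attacked by Re2.
Black has no legal moves → checkmate.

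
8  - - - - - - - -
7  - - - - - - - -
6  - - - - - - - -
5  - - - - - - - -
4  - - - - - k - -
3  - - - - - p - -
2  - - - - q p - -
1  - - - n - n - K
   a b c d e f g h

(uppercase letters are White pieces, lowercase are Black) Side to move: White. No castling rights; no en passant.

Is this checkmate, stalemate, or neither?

White to move; white king on h1.
In check: no.
King squares — g1: attacked by Pf2; g2: attacked by Pf3; h2: attacked by Nf1.
Legal moves for White: none.
Not in check and no legal moves → stalemate.

stalemate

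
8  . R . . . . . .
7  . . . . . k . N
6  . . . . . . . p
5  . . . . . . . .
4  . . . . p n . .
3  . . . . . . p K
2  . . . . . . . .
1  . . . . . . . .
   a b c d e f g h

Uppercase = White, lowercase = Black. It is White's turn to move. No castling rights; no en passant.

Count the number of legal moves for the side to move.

White to move; king on h3.
In check: yes, from the black knight on f4.
Legal moves: Kh4, Kg4, Kxg3.
Count: 3.

3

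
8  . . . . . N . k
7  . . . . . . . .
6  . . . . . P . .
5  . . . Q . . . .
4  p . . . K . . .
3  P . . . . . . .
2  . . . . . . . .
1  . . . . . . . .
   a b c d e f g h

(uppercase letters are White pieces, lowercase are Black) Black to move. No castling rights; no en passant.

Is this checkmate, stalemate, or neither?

Black to move; black king on h8.
In check: no.
King squares — g7: attacked by Pf6; h7: attacked by Nf8; g8: attacked by Qd5.
Legal moves for Black: none.
Not in check and no legal moves → stalemate.

stalemate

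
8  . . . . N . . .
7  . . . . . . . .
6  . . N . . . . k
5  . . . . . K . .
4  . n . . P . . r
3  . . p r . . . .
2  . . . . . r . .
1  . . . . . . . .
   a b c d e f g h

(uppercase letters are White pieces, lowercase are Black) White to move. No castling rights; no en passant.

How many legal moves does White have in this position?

2

White to move; king on f5.
In check: yes, from the black rook on f2.
Legal moves: Ke6, Ke5.
Count: 2.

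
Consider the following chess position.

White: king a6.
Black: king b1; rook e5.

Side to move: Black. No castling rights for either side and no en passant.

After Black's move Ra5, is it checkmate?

no

After Ra5: white king on a6; in check: yes, from the black rook on a5.
White has 3 legal replies: Kb7, Kb6, Kxa5.
In check but a legal move exists → not checkmate.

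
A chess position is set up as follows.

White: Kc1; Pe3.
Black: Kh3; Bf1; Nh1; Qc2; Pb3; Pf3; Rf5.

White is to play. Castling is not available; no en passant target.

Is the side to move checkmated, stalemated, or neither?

White to move; white king on c1.
In check: yes, from the black queen on c2.
King squares — b1: attacked by Qc2; d1: attacked by Qc2; b2: attacked by Qc2; c2: attacked by Pb3; d2: attacked by Qc2.
Legal moves for White: none.
In check with no legal moves → checkmate.

checkmate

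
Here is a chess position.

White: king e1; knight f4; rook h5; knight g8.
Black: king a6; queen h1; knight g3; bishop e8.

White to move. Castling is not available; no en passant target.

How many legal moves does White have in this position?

White to move; king on e1.
In check: yes, from the black queen on h1.
Legal moves: Kf2, Kd2, Rxh1.
Count: 3.

3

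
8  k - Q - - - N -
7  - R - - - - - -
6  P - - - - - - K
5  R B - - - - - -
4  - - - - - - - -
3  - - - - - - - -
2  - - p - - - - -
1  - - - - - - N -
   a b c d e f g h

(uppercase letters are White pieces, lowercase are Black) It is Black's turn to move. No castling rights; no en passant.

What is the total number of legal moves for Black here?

Black to move; king on a8.
In check: yes, from the white queen on c8.
Legal moves: none.
Count: 0.

0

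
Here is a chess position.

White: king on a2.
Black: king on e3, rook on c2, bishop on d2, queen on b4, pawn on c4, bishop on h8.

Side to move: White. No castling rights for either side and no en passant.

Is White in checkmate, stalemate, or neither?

White to move; white king on a2.
In check: yes, from the black rook on c2.
King squares — a1: attacked by Bh8; b1: attacked by Qb4; b2: attacked by Rc2; a3: attacked by Qb4; b3: attacked by Qb4.
Legal moves for White: none.
In check with no legal moves → checkmate.

checkmate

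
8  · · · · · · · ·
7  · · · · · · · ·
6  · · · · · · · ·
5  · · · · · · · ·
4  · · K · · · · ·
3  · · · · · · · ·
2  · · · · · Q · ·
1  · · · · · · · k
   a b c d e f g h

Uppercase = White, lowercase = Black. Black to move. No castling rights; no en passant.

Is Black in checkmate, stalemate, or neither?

Black to move; black king on h1.
In check: no.
King squares — g1: attacked by Qf2; g2: attacked by Qf2; h2: attacked by Qf2.
Legal moves for Black: none.
Not in check and no legal moves → stalemate.

stalemate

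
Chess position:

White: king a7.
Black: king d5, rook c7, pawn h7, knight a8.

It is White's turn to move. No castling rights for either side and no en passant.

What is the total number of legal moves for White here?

White to move; king on a7.
In check: yes, from the black rook on c7.
Legal moves: Kb8, Kxa8, Ka6.
Count: 3.

3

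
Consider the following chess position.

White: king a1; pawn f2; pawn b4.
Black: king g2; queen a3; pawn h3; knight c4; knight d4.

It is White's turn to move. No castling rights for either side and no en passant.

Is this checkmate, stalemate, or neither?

neither

White to move; white king on a1.
In check: yes, from the black queen on a3.
Legal moves for White: Kb1.
White is in check but has 1 legal move → neither.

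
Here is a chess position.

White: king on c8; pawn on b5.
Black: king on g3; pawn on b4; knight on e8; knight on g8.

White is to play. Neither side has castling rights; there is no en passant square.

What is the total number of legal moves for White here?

5

White to move; king on c8.
In check: no.
Legal moves: Kd8, Kb8, Kd7, Kb7, b6.
Count: 5.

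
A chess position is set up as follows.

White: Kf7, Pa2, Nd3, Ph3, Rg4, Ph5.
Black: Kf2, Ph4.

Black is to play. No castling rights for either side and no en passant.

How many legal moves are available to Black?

Black to move; king on f2.
In check: yes, from the white knight on d3.
Legal moves: Kf3, Ke3, Ke2, Kf1.
Count: 4.

4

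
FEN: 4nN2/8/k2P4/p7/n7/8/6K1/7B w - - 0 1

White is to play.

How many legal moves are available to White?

12

White to move; king on g2.
In check: no.
Legal moves: Nh7, Nd7, Ng6, Ne6, Kh3, Kg3, Kf3, Kh2, Kf2, Kg1, Kf1, d7.
Count: 12.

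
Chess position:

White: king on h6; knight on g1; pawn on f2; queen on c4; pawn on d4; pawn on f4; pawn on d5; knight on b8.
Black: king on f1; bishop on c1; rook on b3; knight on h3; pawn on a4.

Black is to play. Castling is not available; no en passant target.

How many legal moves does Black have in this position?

5

Black to move; king on f1.
In check: yes, from the white queen on c4.
Legal moves: Kg2, Kxf2, Kxg1, Ke1, Rd3.
Count: 5.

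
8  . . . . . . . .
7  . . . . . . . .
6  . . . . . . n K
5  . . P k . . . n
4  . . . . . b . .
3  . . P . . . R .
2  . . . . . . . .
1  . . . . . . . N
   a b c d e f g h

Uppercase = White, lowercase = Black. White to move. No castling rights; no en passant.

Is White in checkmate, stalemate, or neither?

White to move; white king on h6.
In check: yes, from the black bishop on f4.
Legal moves for White: Kh7, Kxg6, Kxh5, Rg5+.
White is in check but has 4 legal moves → neither.

neither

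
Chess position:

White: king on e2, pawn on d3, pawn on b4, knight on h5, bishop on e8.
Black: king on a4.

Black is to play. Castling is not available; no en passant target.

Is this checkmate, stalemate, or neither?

neither

Black to move; black king on a4.
In check: yes, from the white bishop on e8.
Legal moves for Black: Kxb4, Kb3, Ka3.
Black is in check but has 3 legal moves → neither.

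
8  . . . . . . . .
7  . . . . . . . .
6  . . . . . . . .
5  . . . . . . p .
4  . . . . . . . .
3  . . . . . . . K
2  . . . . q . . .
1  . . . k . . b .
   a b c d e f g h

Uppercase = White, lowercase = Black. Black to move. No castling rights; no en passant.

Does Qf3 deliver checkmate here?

After Qf3: white king on h3; in check: yes, from the black queen on f3.
King squares — g2: attacked by Qf3; h2: attacked by Bg1; g3: attacked by Qf3; g4: attacked by Qf3; h4: attacked by Pg5.
White has no legal moves → checkmate.

yes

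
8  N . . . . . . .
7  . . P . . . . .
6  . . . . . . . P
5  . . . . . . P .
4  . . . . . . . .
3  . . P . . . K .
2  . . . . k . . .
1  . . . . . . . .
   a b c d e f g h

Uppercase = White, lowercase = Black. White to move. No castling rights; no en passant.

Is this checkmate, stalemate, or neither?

White to move; white king on g3.
In check: no.
Legal moves for White: Nb6, Kh4, Kg4, Kf4, Kh3, Kh2, Kg2, c8=Q, c8=R, c8=B, c8=N, h7, g6, c4.
White has 14 legal moves and is not in check → neither.

neither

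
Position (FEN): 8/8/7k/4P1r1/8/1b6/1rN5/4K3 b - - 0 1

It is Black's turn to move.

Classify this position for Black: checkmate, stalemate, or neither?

neither

Black to move; black king on h6.
In check: no.
Legal moves for Black include: Kh7, Kg7, Kg6, Kh5, Rg8, Rg7, Rg6, Rh5, Rf5, Rxe5+, Rg4, Rg3, Rg2, Rg1+, Bg8, Bf7, Be6, Bd5, ... (list truncated; more exist).
Black has legal moves and is not in check → neither.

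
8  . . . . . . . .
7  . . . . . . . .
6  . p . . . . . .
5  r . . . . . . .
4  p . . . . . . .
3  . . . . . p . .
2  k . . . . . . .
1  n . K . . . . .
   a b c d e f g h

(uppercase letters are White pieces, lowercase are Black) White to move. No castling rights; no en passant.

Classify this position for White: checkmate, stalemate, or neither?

White to move; white king on c1.
In check: no.
Legal moves for White: Kd2, Kd1.
White has 2 legal moves and is not in check → neither.

neither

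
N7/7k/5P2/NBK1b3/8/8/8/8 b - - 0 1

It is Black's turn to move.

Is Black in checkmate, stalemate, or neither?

Black to move; black king on h7.
In check: no.
Legal moves for Black: Kh8, Kg8, Kh6, Kg6, Bb8, Bc7, Bxf6, Bd6+, Bf4, Bd4+, Bg3, Bc3, Bh2, Bb2, Ba1.
Black has 15 legal moves and is not in check → neither.

neither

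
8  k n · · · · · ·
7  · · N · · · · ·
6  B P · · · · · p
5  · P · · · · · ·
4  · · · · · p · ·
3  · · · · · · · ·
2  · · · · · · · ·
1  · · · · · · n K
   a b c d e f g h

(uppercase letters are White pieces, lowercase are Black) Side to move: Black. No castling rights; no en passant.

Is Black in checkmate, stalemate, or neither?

checkmate

Black to move; black king on a8.
In check: yes, from the white knight on c7.
King squares — a7: attacked by Pb6; b7: attacked by Ba6; b8: own knight.
Legal moves for Black: none.
In check with no legal moves → checkmate.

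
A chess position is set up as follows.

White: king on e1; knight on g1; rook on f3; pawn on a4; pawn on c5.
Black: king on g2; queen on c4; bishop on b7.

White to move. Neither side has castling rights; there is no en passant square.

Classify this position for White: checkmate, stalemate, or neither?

White to move; white king on e1.
In check: no.
Legal moves for White include: Rf8, Rf7, Rf6, Rf5, Rf4, Rh3, Rg3+, Re3, Rd3, Rc3, Rb3, Ra3, Rf2+, Rf1, Nh3, Ne2, Kd2, Kd1, ... (list truncated; more exist).
White has legal moves and is not in check → neither.

neither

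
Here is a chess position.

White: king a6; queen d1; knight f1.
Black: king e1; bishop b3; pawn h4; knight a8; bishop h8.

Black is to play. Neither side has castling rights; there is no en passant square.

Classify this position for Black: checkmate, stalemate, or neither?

Black to move; black king on e1.
In check: yes, from the white queen on d1.
Legal moves for Black: Kf2, Kxd1, Bxd1.
Black is in check but has 3 legal moves → neither.

neither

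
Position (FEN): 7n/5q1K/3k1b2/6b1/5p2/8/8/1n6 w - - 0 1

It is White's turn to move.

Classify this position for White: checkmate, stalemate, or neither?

White to move; white king on h7.
In check: yes, from the black queen on f7.
King squares — g6: attacked by Qf7; h6: attacked by Bg5; g7: attacked by Bf6; g8: attacked by Qf7; h8: attacked by Bf6.
Legal moves for White: none.
In check with no legal moves → checkmate.

checkmate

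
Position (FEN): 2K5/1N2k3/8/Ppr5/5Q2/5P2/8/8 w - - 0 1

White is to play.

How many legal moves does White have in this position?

3

White to move; king on c8.
In check: yes, from the black rook on c5.
Legal moves: Kb8, Nxc5, Qc7+.
Count: 3.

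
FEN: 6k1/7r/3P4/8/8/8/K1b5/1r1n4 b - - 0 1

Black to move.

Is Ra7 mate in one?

After Ra7: white king on a2; in check: yes, from the black rook on a7.
King squares — a1: attacked by Rb1; b1: attacked by Bc2; b2: attacked by Rb1; a3: attacked by Ra7; b3: attacked by Rb1.
White has no legal moves → checkmate.

yes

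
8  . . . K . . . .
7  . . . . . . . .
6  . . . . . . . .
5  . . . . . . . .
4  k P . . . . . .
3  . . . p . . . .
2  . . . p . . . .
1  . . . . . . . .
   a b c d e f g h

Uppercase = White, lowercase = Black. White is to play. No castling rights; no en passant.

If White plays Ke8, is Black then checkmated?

After Ke8: black king on a4; in check: no.
Black is not in check, so this cannot be checkmate.

no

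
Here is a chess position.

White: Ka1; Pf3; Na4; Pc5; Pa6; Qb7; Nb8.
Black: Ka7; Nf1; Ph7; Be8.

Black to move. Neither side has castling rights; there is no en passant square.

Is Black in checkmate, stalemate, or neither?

checkmate

Black to move; black king on a7.
In check: yes, from the white queen on b7.
King squares — a6: attacked by Qb7; b6: attacked by Na4; b7: attacked by Pa6; a8: attacked by Qb7; b8: attacked by Qb7.
Legal moves for Black: none.
In check with no legal moves → checkmate.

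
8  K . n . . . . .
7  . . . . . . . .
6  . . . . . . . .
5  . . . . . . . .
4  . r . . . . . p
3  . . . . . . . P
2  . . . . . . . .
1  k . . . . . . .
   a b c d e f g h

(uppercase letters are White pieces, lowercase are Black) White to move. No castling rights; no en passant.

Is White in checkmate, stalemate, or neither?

stalemate

White to move; white king on a8.
In check: no.
King squares — a7: attacked by Nc8; b7: attacked by Rb4; b8: attacked by Rb4.
Legal moves for White: none.
Not in check and no legal moves → stalemate.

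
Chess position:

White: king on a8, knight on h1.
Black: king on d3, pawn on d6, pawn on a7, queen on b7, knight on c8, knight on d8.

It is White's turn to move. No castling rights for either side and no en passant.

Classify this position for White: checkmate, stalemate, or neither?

checkmate

White to move; white king on a8.
In check: yes, from the black queen on b7.
King squares — a7: attacked by Qb7; b7: attacked by Nd8; b8: attacked by Qb7.
Legal moves for White: none.
In check with no legal moves → checkmate.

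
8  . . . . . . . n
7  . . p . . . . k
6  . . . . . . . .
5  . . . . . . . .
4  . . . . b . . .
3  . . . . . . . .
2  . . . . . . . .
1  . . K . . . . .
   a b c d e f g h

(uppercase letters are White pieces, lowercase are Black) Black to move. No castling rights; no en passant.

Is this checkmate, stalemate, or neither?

Black to move; black king on h7.
In check: no.
Legal moves for Black include: Nf7, Ng6, Kg8, Kg7, Kh6, Kg6, Ba8, Bb7, Bg6, Bc6, Bf5, Bd5, Bf3, Bd3, Bg2, Bc2, Bh1, Bb1, ... (list truncated; more exist).
Black has legal moves and is not in check → neither.

neither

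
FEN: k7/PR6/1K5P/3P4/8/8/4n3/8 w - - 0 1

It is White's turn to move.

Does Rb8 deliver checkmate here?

After Rb8: black king on a8; in check: yes, from the white rook on b8.
King squares — a7: attacked by Kb6; b7: attacked by Kb6; b8: attacked by Pa7.
Black has no legal moves → checkmate.

yes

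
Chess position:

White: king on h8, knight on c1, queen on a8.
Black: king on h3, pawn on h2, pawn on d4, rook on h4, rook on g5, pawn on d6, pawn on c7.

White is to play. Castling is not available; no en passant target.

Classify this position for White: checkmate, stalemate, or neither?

checkmate

White to move; white king on h8.
In check: yes, from the black rook on h4.
King squares — g7: attacked by Rg5; h7: attacked by Rh4; g8: attacked by Rg5.
Legal moves for White: none.
In check with no legal moves → checkmate.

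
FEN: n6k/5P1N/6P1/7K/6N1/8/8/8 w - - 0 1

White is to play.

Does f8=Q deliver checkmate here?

After f8=Q: black king on h8; in check: yes, from the white queen on f8.
King squares — g7: attacked by Qf8; h7: attacked by Pg6; g8: attacked by Qf8.
Black has no legal moves → checkmate.

yes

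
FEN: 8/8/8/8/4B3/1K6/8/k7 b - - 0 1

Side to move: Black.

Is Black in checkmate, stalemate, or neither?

stalemate

Black to move; black king on a1.
In check: no.
King squares — b1: attacked by Be4; a2: attacked by Kb3; b2: attacked by Kb3.
Legal moves for Black: none.
Not in check and no legal moves → stalemate.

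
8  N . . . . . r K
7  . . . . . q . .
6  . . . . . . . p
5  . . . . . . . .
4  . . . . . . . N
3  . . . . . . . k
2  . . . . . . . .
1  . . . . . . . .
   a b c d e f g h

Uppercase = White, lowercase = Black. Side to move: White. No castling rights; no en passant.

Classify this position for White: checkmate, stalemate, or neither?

White to move; white king on h8.
In check: yes, from the black rook on g8.
King squares — g7: attacked by Qf7; h7: attacked by Qf7; g8: attacked by Qf7.
Legal moves for White: none.
In check with no legal moves → checkmate.

checkmate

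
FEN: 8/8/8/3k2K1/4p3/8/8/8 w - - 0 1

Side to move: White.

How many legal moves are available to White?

White to move; king on g5.
In check: no.
Legal moves: Kh6, Kg6, Kf6, Kh5, Kf5, Kh4, Kg4, Kf4.
Count: 8.

8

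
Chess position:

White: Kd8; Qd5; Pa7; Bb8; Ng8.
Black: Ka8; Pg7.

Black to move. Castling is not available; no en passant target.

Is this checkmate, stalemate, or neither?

Black to move; black king on a8.
In check: yes, from the white queen on d5.
King squares — a7: attacked by Bb8; b7: attacked by Qd5; b8: attacked by Pa7.
Legal moves for Black: none.
In check with no legal moves → checkmate.

checkmate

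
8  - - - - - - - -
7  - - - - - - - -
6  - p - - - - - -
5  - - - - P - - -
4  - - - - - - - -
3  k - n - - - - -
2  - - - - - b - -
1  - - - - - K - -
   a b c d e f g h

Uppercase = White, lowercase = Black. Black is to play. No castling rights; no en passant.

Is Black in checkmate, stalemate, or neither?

neither

Black to move; black king on a3.
In check: no.
Legal moves for Black include: Nd5, Nb5, Ne4, Na4, Ne2, Na2, Nd1, Nb1, Kb4, Ka4, Kb3, Kb2, Ka2, Bc5, Bh4, Bd4, Bg3, Be3, ... (list truncated; more exist).
Black has legal moves and is not in check → neither.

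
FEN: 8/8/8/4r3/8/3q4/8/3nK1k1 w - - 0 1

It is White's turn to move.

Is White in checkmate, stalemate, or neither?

checkmate

White to move; white king on e1.
In check: yes, from the black rook on e5.
King squares — d1: attacked by Qd3; f1: attacked by Kg1; d2: attacked by Qd3; e2: attacked by Qd3; f2: attacked by Nd1.
Legal moves for White: none.
In check with no legal moves → checkmate.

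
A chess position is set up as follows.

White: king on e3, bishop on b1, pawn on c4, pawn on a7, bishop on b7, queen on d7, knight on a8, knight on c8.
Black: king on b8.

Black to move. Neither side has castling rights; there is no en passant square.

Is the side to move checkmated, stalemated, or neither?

Black to move; black king on b8.
In check: yes, from the white pawn on a7.
King squares — a7: attacked by Nc8; b7: attacked by Qd7; c7: attacked by Qd7; a8: attacked by Bb7; c8: attacked by Bb7.
Legal moves for Black: none.
In check with no legal moves → checkmate.

checkmate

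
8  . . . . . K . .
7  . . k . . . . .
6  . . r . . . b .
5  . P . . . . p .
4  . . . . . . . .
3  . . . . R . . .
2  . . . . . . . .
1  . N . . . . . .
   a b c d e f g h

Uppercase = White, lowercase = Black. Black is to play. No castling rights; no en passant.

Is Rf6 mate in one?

After Rf6: white king on f8; in check: yes, from the black rook on f6.
White has 3 legal replies: Kg8, Kg7, Ke7.
In check but a legal move exists → not checkmate.

no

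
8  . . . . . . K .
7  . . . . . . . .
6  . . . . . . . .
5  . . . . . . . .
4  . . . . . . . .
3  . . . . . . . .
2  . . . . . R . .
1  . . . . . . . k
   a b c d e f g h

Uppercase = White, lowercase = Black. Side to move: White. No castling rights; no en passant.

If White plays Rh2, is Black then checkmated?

no

After Rh2: black king on h1; in check: yes, from the white rook on h2.
Black has 2 legal replies: Kxh2, Kg1.
In check but a legal move exists → not checkmate.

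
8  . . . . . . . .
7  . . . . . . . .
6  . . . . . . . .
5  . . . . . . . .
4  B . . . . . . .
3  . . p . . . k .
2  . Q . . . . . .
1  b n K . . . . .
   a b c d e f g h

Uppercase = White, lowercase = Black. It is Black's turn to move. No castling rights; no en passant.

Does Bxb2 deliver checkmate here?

no

After Bxb2: white king on c1; in check: yes, from the black bishop on b2.
White has 3 legal replies: Kc2, Kd1, Kxb1.
In check but a legal move exists → not checkmate.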